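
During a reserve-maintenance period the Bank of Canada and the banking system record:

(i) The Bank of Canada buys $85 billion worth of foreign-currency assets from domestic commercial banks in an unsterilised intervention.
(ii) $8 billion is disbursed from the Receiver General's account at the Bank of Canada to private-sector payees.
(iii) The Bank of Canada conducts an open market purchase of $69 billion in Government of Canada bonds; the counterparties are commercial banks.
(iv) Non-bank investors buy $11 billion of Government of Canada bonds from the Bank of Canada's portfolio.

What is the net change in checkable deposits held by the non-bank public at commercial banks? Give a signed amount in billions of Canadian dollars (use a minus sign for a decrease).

FX purchase $85 billion: the counterparty is a bank, so public deposits are unchanged → 0.
Government spending $8 billion: non-bank counterparties' bank balances rise → +$8B.
OMO purchase (from banks) $69 billion: the counterparty is a bank, so public deposits are unchanged → 0.
Asset sale (to non-banks) $11 billion: non-bank counterparties' bank balances fall → −$11B.
Net: 0 + 8 + 0 − 11 = -$3 billion.

-$3 billion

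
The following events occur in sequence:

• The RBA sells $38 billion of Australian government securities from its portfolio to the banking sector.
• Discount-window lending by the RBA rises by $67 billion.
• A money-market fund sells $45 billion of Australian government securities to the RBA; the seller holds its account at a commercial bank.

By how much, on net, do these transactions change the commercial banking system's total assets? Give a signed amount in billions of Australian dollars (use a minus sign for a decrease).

+$112 billion

RBA balance sheet:
  Assets:      Securities +$7B, Loans to banks +$67B
  Liabilities: Bank reserves +$74B
Commercial banking system:
  Assets:      Reserves at CB +$74B, Securities +$38B
  Liabilities: Checkable deposits +$45B, Borrowings from CB +$67B
Change in total bank assets = +$112 billion.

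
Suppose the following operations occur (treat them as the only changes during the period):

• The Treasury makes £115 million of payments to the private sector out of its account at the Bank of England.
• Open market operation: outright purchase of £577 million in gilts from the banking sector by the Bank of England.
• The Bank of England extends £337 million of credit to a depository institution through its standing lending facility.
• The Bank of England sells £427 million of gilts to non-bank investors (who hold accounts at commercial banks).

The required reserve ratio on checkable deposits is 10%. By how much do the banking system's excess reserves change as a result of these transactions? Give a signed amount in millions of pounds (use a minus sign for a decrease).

+£633.2 million

Government spending £115 million: reserves +£115M, deposits +£115M.
OMO purchase (from banks) £577 million: reserves +£577M, deposits 0.
Discount-window loan £337 million: reserves +£337M, deposits 0.
Asset sale (to non-banks) £427 million: reserves −£427M, deposits −£427M.
Totals: Δreserves = +£602M, Δdeposits = −£312M.
Δrequired reserves = 10% × −£312M = −£31.2M.
Δexcess reserves = Δreserves − Δrequired = +£602M − (−£31.2M) = +£633.2 million.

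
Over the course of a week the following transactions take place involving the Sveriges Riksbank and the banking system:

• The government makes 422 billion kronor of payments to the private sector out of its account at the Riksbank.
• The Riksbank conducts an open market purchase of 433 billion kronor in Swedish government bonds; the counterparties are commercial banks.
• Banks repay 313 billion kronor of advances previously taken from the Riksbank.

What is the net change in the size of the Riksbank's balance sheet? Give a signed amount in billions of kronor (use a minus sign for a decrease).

+120 billion

Government spending 422 billion kronor: only the composition of liabilities changes → 0.
OMO purchase (from banks) 433 billion kronor: a Riksbank asset is acquired → +433B.
Discount-window repayment 313 billion kronor: a Riksbank asset is shed → −313B.
Net: 0 + 433 − 313 = +120 billion.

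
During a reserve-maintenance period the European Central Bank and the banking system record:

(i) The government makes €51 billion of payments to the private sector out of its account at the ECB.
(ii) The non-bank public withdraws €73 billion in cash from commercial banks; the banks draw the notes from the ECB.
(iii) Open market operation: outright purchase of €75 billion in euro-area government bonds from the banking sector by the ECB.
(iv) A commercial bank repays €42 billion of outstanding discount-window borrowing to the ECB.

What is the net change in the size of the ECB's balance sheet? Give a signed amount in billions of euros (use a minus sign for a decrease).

ECB balance sheet:
  Assets:      Securities +€75B, Loans to banks −€42B
  Liabilities: Bank reserves +€11B, Currency in circulation +€73B, Government deposits −€51B
Commercial banking system:
  Assets:      Reserves at CB +€11B, Securities −€75B
  Liabilities: Checkable deposits −€22B, Borrowings from CB −€42B
Change in total ECB assets = +€33 billion.

+€33 billion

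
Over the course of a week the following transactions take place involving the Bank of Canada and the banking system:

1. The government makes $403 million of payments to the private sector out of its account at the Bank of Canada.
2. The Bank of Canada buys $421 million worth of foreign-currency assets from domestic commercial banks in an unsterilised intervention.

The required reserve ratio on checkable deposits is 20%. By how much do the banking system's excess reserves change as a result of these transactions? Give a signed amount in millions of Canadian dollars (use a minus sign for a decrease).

+$743.4 million

Government spending $403 million: reserves +$403M, deposits +$403M.
FX purchase $421 million: reserves +$421M, deposits 0.
Totals: Δreserves = +$824M, Δdeposits = +$403M.
Δrequired reserves = 20% × +$403M = +$80.6M.
Δexcess reserves = Δreserves − Δrequired = +$824M − (+$80.6M) = +$743.4 million.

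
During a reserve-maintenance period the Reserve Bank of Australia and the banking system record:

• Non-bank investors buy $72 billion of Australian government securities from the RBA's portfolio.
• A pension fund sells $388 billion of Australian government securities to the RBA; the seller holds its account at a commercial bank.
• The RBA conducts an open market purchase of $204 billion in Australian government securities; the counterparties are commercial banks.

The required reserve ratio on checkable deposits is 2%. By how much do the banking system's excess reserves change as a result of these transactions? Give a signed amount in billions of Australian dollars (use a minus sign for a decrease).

+$513.68 billion

Asset sale (to non-banks) $72 billion: reserves −$72B, deposits −$72B.
Asset purchase (from non-banks) $388 billion: reserves +$388B, deposits +$388B.
OMO purchase (from banks) $204 billion: reserves +$204B, deposits 0.
Totals: Δreserves = +$520B, Δdeposits = +$316B.
Δrequired reserves = 2% × +$316B = +$6.32B.
Δexcess reserves = Δreserves − Δrequired = +$520B − (+$6.32B) = +$513.68 billion.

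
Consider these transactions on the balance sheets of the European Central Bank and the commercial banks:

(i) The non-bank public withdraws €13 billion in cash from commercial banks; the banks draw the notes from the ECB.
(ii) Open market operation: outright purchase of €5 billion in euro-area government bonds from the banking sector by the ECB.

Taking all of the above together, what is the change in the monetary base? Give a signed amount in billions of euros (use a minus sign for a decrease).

+€5 billion

ECB balance sheet:
  Assets:      Securities +€5B
  Liabilities: Bank reserves −€8B, Currency in circulation +€13B
Monetary base = currency + reserves: +€13B + (−€8B) = +€5 billion.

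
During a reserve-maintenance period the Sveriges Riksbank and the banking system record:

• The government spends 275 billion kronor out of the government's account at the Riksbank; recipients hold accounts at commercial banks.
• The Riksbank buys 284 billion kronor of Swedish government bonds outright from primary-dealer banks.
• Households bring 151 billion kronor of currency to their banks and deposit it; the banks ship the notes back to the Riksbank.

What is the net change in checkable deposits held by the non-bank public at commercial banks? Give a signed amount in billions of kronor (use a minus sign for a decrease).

+426 billion

Riksbank balance sheet:
  Assets:      Securities +284B
  Liabilities: Bank reserves +710B, Currency in circulation −151B, Government deposits −275B
Commercial banking system:
  Assets:      Reserves at CB +710B, Securities −284B
  Liabilities: Checkable deposits +426B
So the change in checkable deposits held by the non-bank public at commercial banks is +426 billion.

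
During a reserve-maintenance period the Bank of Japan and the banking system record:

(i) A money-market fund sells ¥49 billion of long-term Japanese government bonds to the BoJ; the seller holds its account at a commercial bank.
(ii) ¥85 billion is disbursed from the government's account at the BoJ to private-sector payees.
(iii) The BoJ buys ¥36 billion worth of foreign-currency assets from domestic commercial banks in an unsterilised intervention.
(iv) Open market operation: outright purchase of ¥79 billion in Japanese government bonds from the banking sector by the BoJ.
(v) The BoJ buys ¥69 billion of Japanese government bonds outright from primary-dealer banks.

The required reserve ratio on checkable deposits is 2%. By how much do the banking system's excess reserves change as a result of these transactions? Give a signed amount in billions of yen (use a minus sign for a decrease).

Asset purchase (from non-banks) ¥49 billion: reserves +¥49B, deposits +¥49B.
Government spending ¥85 billion: reserves +¥85B, deposits +¥85B.
FX purchase ¥36 billion: reserves +¥36B, deposits 0.
OMO purchase (from banks) ¥79 billion: reserves +¥79B, deposits 0.
OMO purchase (from banks) ¥69 billion: reserves +¥69B, deposits 0.
Totals: Δreserves = +¥318B, Δdeposits = +¥134B.
Δrequired reserves = 2% × +¥134B = +¥2.68B.
Δexcess reserves = Δreserves − Δrequired = +¥318B − (+¥2.68B) = +¥315.32 billion.

+¥315.32 billion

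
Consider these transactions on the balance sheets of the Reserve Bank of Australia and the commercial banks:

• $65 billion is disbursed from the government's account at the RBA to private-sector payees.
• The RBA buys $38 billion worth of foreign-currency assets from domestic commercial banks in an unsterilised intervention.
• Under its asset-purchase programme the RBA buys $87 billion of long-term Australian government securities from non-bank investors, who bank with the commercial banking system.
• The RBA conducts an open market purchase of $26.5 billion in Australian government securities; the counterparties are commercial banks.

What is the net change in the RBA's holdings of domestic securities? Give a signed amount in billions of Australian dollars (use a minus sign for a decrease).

Government spending $65 billion: the RBA's securities portfolio is untouched → 0.
FX purchase $38 billion: the RBA's securities portfolio is untouched → 0.
Asset purchase (from non-banks) $87 billion: securities added to the RBA's portfolio → +$87B.
OMO purchase (from banks) $26.5 billion: securities added to the RBA's portfolio → +$26.5B.
Net: 0 + 0 + 87 + 26.5 = +$113.5 billion.

+$113.5 billion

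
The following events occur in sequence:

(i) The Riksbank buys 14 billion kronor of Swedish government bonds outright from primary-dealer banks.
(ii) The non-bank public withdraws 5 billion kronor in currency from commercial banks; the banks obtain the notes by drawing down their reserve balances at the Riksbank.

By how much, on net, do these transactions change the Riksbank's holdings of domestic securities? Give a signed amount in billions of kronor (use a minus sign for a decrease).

OMO purchase (from banks) 14 billion kronor: securities added to the Riksbank's portfolio → +14B.
Currency withdrawal 5 billion kronor: the Riksbank's securities portfolio is untouched → 0.
Net: 14 + 0 = +14 billion.

+14 billion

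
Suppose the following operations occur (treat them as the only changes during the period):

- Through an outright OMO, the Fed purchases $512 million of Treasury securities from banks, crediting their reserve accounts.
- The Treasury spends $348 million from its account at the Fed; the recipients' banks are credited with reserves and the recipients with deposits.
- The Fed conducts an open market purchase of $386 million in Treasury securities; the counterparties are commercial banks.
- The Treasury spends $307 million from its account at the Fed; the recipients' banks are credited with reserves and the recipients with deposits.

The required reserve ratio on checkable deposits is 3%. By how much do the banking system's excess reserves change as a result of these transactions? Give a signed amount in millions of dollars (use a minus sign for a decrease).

OMO purchase (from banks) $512 million: reserves +$512M, deposits 0.
Government spending $348 million: reserves +$348M, deposits +$348M.
OMO purchase (from banks) $386 million: reserves +$386M, deposits 0.
Government spending $307 million: reserves +$307M, deposits +$307M.
Totals: Δreserves = +$1553M, Δdeposits = +$655M.
Δrequired reserves = 3% × +$655M = +$19.65M.
Δexcess reserves = Δreserves − Δrequired = +$1553M − (+$19.65M) = +$1533.35 million.

+$1533.35 million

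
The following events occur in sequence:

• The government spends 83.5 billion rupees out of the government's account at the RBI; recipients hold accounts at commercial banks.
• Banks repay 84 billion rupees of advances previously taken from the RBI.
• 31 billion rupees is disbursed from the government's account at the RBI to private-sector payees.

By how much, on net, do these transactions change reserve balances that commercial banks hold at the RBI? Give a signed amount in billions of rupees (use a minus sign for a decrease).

Government spending 83.5 billion rupees: government payments flow into bank reserve accounts → +83.5B.
Discount-window repayment 84 billion rupees: repayment is debited from reserves → −84B.
Government spending 31 billion rupees: government payments flow into bank reserve accounts → +31B.
Net: 83.5 − 84 + 31 = +30.5 billion.

+30.5 billion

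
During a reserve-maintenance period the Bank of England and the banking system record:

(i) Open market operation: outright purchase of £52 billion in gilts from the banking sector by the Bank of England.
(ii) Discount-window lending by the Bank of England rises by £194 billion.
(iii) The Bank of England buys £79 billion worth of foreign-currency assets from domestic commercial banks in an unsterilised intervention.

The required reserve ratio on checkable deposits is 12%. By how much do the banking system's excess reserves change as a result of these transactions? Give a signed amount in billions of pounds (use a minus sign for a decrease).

+£325 billion

OMO purchase (from banks) £52 billion: reserves +£52B, deposits 0.
Discount-window loan £194 billion: reserves +£194B, deposits 0.
FX purchase £79 billion: reserves +£79B, deposits 0.
Totals: Δreserves = +£325B, Δdeposits = 0.
Δrequired reserves = 12% × 0 = 0.
Δexcess reserves = Δreserves − Δrequired = +£325B − (0) = +£325 billion.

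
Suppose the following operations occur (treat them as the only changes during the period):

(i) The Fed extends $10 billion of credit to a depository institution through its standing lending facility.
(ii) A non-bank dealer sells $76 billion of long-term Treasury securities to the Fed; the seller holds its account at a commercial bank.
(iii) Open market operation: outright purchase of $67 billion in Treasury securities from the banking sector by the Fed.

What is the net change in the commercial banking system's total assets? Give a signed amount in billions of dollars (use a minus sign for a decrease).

+$86 billion

Fed balance sheet:
  Assets:      Securities +$143B, Loans to banks +$10B
  Liabilities: Bank reserves +$153B
Commercial banking system:
  Assets:      Reserves at CB +$153B, Securities −$67B
  Liabilities: Checkable deposits +$76B, Borrowings from CB +$10B
Change in total bank assets = +$86 billion.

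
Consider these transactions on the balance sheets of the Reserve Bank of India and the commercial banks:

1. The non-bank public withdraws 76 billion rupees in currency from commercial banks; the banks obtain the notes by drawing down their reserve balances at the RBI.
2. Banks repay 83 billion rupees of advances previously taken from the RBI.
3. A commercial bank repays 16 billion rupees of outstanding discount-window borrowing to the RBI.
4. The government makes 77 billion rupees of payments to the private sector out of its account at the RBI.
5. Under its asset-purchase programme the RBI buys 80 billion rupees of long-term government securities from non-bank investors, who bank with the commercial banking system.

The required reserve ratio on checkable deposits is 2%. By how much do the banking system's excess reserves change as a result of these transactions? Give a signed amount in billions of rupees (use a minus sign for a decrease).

-19.62 billion

Currency withdrawal 76 billion rupees: reserves −76B, deposits −76B.
Discount-window repayment 83 billion rupees: reserves −83B, deposits 0.
Discount-window repayment 16 billion rupees: reserves −16B, deposits 0.
Government spending 77 billion rupees: reserves +77B, deposits +77B.
Asset purchase (from non-banks) 80 billion rupees: reserves +80B, deposits +80B.
Totals: Δreserves = −18B, Δdeposits = +81B.
Δrequired reserves = 2% × +81B = +1.62B.
Δexcess reserves = Δreserves − Δrequired = −18B − (+1.62B) = -19.62 billion.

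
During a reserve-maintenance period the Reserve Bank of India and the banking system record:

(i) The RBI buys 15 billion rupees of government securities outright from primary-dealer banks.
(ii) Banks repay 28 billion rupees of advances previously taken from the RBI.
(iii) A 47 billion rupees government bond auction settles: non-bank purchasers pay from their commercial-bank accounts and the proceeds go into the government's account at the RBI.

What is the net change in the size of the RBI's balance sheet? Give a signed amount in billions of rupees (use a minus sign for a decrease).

-13 billion

OMO purchase (from banks) 15 billion rupees: an RBI asset is acquired → +15B.
Discount-window repayment 28 billion rupees: an RBI asset is shed → −28B.
Government account inflow 47 billion rupees: only the composition of liabilities changes → 0.
Net: 15 − 28 + 0 = -13 billion.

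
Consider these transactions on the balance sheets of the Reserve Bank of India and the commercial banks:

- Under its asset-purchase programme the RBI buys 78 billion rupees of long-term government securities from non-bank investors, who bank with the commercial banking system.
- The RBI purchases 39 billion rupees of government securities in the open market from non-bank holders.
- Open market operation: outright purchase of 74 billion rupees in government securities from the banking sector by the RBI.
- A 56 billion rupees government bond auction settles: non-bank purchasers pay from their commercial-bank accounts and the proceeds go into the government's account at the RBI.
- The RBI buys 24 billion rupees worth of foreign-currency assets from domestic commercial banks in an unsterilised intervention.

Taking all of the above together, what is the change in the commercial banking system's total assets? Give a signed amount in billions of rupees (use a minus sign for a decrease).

Asset purchase (from non-banks) 78 billion rupees: bank balance sheets expand → +78B.
Asset purchase (from non-banks) 39 billion rupees: bank balance sheets expand → +39B.
OMO purchase (from banks) 74 billion rupees: just an asset swap on bank balance sheets → 0.
Government account inflow 56 billion rupees: bank balance sheets shrink → −56B.
FX purchase 24 billion rupees: just an asset swap on bank balance sheets → 0.
Net: 78 + 39 + 0 − 56 + 0 = +61 billion.

+61 billion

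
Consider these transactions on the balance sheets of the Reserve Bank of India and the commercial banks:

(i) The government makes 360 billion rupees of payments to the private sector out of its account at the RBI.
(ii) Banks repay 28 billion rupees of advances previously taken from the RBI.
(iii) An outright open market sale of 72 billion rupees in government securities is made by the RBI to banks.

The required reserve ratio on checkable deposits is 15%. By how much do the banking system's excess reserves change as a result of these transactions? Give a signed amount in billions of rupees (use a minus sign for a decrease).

+206 billion

Government spending 360 billion rupees: reserves +360B, deposits +360B.
Discount-window repayment 28 billion rupees: reserves −28B, deposits 0.
OMO sale (to banks) 72 billion rupees: reserves −72B, deposits 0.
Totals: Δreserves = +260B, Δdeposits = +360B.
Δrequired reserves = 15% × +360B = +54B.
Δexcess reserves = Δreserves − Δrequired = +260B − (+54B) = +206 billion.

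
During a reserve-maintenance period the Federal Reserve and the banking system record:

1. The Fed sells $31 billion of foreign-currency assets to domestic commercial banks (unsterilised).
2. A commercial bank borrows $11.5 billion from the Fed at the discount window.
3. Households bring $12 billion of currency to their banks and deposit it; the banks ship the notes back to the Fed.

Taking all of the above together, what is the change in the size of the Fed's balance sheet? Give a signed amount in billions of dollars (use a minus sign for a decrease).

Fed balance sheet:
  Assets:      Loans to banks +$11.5B, Foreign assets −$31B
  Liabilities: Bank reserves −$7.5B, Currency in circulation −$12B
Commercial banking system:
  Assets:      Reserves at CB −$7.5B, Foreign assets +$31B
  Liabilities: Checkable deposits +$12B, Borrowings from CB +$11.5B
Change in total Fed assets = -$19.5 billion.

-$19.5 billion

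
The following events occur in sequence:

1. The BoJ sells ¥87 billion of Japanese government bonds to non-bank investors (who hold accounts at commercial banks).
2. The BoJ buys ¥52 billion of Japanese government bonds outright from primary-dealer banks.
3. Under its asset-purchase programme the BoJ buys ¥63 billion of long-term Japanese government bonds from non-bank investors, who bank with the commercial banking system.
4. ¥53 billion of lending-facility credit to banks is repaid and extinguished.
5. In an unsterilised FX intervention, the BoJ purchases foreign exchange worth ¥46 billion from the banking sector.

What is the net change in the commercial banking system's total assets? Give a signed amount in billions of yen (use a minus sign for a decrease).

-¥77 billion

Asset sale (to non-banks) ¥87 billion: bank balance sheets shrink → −¥87B.
OMO purchase (from banks) ¥52 billion: just an asset swap on bank balance sheets → 0.
Asset purchase (from non-banks) ¥63 billion: bank balance sheets expand → +¥63B.
Discount-window repayment ¥53 billion: bank balance sheets shrink → −¥53B.
FX purchase ¥46 billion: just an asset swap on bank balance sheets → 0.
Net: −87 + 0 + 63 − 53 + 0 = -¥77 billion.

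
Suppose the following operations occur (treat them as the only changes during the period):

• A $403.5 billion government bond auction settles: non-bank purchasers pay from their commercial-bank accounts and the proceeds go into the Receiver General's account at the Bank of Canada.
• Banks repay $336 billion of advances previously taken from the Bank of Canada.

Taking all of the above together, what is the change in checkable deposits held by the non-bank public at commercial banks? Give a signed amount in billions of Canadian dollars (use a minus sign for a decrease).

Bank of Canada balance sheet:
  Assets:      Loans to banks −$336B
  Liabilities: Bank reserves −$739.5B, Government deposits +$403.5B
Commercial banking system:
  Assets:      Reserves at CB −$739.5B
  Liabilities: Checkable deposits −$403.5B, Borrowings from CB −$336B
So the change in checkable deposits held by the non-bank public at commercial banks is -$403.5 billion.

-$403.5 billion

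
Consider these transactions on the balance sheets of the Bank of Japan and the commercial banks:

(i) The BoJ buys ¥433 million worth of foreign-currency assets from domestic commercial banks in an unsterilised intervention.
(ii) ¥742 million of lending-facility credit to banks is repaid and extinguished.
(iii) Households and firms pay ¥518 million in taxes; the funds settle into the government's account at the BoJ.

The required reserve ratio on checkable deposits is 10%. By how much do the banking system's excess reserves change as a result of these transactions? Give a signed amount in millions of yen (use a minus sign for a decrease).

FX purchase ¥433 million: reserves +¥433M, deposits 0.
Discount-window repayment ¥742 million: reserves −¥742M, deposits 0.
Government account inflow ¥518 million: reserves −¥518M, deposits −¥518M.
Totals: Δreserves = −¥827M, Δdeposits = −¥518M.
Δrequired reserves = 10% × −¥518M = −¥51.8M.
Δexcess reserves = Δreserves − Δrequired = −¥827M − (−¥51.8M) = -¥775.2 million.

-¥775.2 million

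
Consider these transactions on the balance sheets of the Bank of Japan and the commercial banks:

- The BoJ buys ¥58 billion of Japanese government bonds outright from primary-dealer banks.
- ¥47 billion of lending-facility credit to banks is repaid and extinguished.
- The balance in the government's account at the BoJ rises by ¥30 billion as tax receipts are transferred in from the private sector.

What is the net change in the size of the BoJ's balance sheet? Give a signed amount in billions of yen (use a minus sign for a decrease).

BoJ balance sheet:
  Assets:      Securities +¥58B, Loans to banks −¥47B
  Liabilities: Bank reserves −¥19B, Government deposits +¥30B
Change in total BoJ assets = +¥11 billion.

+¥11 billion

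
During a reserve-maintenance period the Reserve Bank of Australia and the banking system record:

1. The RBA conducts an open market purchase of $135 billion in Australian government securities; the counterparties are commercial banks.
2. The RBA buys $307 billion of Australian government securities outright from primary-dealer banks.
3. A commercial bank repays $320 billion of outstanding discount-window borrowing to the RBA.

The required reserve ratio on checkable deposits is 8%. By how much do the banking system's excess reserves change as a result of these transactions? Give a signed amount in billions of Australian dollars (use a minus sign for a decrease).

+$122 billion

OMO purchase (from banks) $135 billion: reserves +$135B, deposits 0.
OMO purchase (from banks) $307 billion: reserves +$307B, deposits 0.
Discount-window repayment $320 billion: reserves −$320B, deposits 0.
Totals: Δreserves = +$122B, Δdeposits = 0.
Δrequired reserves = 8% × 0 = 0.
Δexcess reserves = Δreserves − Δrequired = +$122B − (0) = +$122 billion.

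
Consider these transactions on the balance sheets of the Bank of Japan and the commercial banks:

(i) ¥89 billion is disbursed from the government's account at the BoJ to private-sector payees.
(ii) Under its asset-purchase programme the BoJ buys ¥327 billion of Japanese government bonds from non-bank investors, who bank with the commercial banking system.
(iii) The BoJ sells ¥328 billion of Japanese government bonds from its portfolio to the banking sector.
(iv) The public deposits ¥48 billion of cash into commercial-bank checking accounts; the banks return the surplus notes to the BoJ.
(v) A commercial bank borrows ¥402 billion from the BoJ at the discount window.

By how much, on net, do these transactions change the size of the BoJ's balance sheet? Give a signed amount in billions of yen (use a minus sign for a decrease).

Government spending ¥89 billion: only the composition of liabilities changes → 0.
Asset purchase (from non-banks) ¥327 billion: a BoJ asset is acquired → +¥327B.
OMO sale (to banks) ¥328 billion: a BoJ asset is shed → −¥328B.
Currency deposit ¥48 billion: only the composition of liabilities changes → 0.
Discount-window loan ¥402 billion: a BoJ asset is acquired → +¥402B.
Net: 0 + 327 − 328 + 0 + 402 = +¥401 billion.

+¥401 billion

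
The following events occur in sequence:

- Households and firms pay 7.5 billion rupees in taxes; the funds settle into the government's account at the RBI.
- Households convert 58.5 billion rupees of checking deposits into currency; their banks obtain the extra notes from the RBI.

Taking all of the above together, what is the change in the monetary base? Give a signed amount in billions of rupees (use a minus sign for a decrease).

-7.5 billion

Government account inflow 7.5 billion rupees: reserves shift to a non-base liability → −7.5B.
Currency withdrawal 58.5 billion rupees: just a shift between currency and reserves — both are base money → 0.
Net: −7.5 + 0 = -7.5 billion.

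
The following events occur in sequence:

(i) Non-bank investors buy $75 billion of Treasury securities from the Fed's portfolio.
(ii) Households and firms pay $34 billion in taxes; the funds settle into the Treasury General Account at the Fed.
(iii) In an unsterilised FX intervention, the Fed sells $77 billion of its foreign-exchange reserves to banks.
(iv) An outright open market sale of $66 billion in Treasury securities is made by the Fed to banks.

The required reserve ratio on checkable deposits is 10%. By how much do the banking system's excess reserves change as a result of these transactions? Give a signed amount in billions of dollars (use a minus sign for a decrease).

Asset sale (to non-banks) $75 billion: reserves −$75B, deposits −$75B.
Government account inflow $34 billion: reserves −$34B, deposits −$34B.
FX sale $77 billion: reserves −$77B, deposits 0.
OMO sale (to banks) $66 billion: reserves −$66B, deposits 0.
Totals: Δreserves = −$252B, Δdeposits = −$109B.
Δrequired reserves = 10% × −$109B = −$10.9B.
Δexcess reserves = Δreserves − Δrequired = −$252B − (−$10.9B) = -$241.1 billion.

-$241.1 billion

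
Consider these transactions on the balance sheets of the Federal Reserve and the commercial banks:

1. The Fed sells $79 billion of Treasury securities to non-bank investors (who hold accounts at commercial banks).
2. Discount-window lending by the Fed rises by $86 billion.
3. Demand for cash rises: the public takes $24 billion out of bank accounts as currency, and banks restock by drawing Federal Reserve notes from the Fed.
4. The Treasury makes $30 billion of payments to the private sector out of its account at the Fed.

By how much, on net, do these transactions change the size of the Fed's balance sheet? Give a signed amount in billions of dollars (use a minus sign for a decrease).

Fed balance sheet:
  Assets:      Securities −$79B, Loans to banks +$86B
  Liabilities: Bank reserves +$13B, Currency in circulation +$24B, Government deposits −$30B
Change in total Fed assets = +$7 billion.

+$7 billion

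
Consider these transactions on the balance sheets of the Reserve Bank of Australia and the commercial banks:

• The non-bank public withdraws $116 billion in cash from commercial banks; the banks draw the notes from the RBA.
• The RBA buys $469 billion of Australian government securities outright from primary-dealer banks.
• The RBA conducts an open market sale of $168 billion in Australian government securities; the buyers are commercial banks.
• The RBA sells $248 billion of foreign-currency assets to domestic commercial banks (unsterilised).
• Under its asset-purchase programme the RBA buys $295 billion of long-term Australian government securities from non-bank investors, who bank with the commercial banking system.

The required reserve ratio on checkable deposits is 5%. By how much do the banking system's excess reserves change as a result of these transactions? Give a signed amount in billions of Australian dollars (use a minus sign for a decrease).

Currency withdrawal $116 billion: reserves −$116B, deposits −$116B.
OMO purchase (from banks) $469 billion: reserves +$469B, deposits 0.
OMO sale (to banks) $168 billion: reserves −$168B, deposits 0.
FX sale $248 billion: reserves −$248B, deposits 0.
Asset purchase (from non-banks) $295 billion: reserves +$295B, deposits +$295B.
Totals: Δreserves = +$232B, Δdeposits = +$179B.
Δrequired reserves = 5% × +$179B = +$8.95B.
Δexcess reserves = Δreserves − Δrequired = +$232B − (+$8.95B) = +$223.05 billion.

+$223.05 billion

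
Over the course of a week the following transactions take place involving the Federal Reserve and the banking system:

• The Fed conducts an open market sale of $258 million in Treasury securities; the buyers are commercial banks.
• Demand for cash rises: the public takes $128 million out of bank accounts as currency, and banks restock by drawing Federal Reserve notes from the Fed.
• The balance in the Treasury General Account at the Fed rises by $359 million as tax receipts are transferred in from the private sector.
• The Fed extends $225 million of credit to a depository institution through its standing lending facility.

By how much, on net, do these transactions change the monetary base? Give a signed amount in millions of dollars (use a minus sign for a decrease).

-$392 million

Fed balance sheet:
  Assets:      Securities −$258M, Loans to banks +$225M
  Liabilities: Bank reserves −$520M, Currency in circulation +$128M, Government deposits +$359M
Monetary base = currency + reserves: +$128M + (−$520M) = -$392 million.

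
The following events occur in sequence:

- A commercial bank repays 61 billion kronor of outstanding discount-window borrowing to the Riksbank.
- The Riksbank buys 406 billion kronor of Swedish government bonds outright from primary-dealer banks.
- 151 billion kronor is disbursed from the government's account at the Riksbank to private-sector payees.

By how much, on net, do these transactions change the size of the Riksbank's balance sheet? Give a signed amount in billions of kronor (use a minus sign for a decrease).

Discount-window repayment 61 billion kronor: a Riksbank asset is shed → −61B.
OMO purchase (from banks) 406 billion kronor: a Riksbank asset is acquired → +406B.
Government spending 151 billion kronor: only the composition of liabilities changes → 0.
Net: −61 + 406 + 0 = +345 billion.

+345 billion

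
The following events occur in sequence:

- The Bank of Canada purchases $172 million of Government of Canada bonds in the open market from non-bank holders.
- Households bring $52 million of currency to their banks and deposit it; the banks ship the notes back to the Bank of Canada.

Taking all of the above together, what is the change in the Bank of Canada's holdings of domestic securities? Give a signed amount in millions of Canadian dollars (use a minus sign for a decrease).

+$172 million

Bank of Canada balance sheet:
  Assets:      Securities +$172M
  Liabilities: Bank reserves +$224M, Currency in circulation −$52M
Commercial banking system:
  Assets:      Reserves at CB +$224M
  Liabilities: Checkable deposits +$224M
So the change in the Bank of Canada's holdings of domestic securities is +$172 million.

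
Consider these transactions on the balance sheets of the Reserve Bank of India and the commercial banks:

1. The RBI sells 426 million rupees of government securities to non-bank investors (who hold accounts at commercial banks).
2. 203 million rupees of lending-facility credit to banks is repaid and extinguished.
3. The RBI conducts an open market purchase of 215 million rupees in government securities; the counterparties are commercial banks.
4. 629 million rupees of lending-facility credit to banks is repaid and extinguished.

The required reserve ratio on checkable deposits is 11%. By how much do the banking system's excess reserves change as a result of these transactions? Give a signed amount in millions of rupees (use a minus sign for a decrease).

Asset sale (to non-banks) 426 million rupees: reserves −426M, deposits −426M.
Discount-window repayment 203 million rupees: reserves −203M, deposits 0.
OMO purchase (from banks) 215 million rupees: reserves +215M, deposits 0.
Discount-window repayment 629 million rupees: reserves −629M, deposits 0.
Totals: Δreserves = −1043M, Δdeposits = −426M.
Δrequired reserves = 11% × −426M = −46.86M.
Δexcess reserves = Δreserves − Δrequired = −1043M − (−46.86M) = -996.14 million.

-996.14 million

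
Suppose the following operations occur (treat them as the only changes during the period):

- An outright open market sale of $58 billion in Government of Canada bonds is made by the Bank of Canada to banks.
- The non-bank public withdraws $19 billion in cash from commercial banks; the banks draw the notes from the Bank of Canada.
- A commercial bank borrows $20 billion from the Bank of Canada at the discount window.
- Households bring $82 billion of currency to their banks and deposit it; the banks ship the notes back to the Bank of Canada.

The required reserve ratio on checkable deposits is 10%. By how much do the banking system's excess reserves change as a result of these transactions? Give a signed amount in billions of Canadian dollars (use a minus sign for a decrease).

+$18.7 billion

OMO sale (to banks) $58 billion: reserves −$58B, deposits 0.
Currency withdrawal $19 billion: reserves −$19B, deposits −$19B.
Discount-window loan $20 billion: reserves +$20B, deposits 0.
Currency deposit $82 billion: reserves +$82B, deposits +$82B.
Totals: Δreserves = +$25B, Δdeposits = +$63B.
Δrequired reserves = 10% × +$63B = +$6.3B.
Δexcess reserves = Δreserves − Δrequired = +$25B − (+$6.3B) = +$18.7 billion.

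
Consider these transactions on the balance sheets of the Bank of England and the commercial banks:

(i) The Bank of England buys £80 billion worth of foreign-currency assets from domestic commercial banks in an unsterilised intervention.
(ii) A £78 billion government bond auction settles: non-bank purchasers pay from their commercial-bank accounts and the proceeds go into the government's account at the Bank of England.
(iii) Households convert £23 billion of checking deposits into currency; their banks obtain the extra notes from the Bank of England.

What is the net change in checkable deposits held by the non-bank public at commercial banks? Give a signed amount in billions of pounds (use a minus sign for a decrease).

-£101 billion

Bank of England balance sheet:
  Assets:      Foreign assets +£80B
  Liabilities: Bank reserves −£21B, Currency in circulation +£23B, Government deposits +£78B
Commercial banking system:
  Assets:      Reserves at CB −£21B, Foreign assets −£80B
  Liabilities: Checkable deposits −£101B
So the change in checkable deposits held by the non-bank public at commercial banks is -£101 billion.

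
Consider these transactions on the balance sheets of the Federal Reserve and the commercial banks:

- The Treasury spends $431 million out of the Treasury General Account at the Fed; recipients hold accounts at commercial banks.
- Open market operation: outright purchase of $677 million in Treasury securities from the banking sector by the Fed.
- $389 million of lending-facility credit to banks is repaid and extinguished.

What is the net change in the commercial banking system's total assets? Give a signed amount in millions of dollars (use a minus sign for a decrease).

+$42 million

Fed balance sheet:
  Assets:      Securities +$677M, Loans to banks −$389M
  Liabilities: Bank reserves +$719M, Government deposits −$431M
Commercial banking system:
  Assets:      Reserves at CB +$719M, Securities −$677M
  Liabilities: Checkable deposits +$431M, Borrowings from CB −$389M
Change in total bank assets = +$42 million.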